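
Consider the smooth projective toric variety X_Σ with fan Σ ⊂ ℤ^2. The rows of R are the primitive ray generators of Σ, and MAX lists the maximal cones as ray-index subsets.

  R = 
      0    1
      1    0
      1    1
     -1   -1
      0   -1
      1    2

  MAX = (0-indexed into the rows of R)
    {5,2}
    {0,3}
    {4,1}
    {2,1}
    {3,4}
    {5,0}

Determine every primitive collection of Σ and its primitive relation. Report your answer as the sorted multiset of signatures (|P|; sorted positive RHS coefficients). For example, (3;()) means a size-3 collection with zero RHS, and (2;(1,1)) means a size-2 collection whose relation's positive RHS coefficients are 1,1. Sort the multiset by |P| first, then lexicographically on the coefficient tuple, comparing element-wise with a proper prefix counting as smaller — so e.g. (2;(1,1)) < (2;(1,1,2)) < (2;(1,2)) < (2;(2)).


Σ has 9 primitive collections:

  P = {0,4}:  v_{0} + v_{4} = 0  ⇒ sig = (2;())
  P = {2,3}:  v_{2} + v_{3} = 0  ⇒ sig = (2;())
  P = {0,1}:  v_{0} + v_{1} = v_{2}  ⇒ sig = (2;(1))
  P = {0,2}:  v_{0} + v_{2} = v_{5}  ⇒ sig = (2;(1))
  P = {1,3}:  v_{1} + v_{3} = v_{4}  ⇒ sig = (2;(1))
  P = {2,4}:  v_{2} + v_{4} = v_{1}  ⇒ sig = (2;(1))
  P = {3,5}:  v_{3} + v_{5} = v_{0}  ⇒ sig = (2;(1))
  P = {4,5}:  v_{4} + v_{5} = v_{2}  ⇒ sig = (2;(1))
  P = {1,5}:  v_{1} + v_{5} = 2·v_{2}  ⇒ sig = (2;(2))

so the primitive-relation signature multiset is
    (2;())
    (2;())
    (2;(1))
    (2;(1))
    (2;(1))
    (2;(1))
    (2;(1))
    (2;(1))
    (2;(2))


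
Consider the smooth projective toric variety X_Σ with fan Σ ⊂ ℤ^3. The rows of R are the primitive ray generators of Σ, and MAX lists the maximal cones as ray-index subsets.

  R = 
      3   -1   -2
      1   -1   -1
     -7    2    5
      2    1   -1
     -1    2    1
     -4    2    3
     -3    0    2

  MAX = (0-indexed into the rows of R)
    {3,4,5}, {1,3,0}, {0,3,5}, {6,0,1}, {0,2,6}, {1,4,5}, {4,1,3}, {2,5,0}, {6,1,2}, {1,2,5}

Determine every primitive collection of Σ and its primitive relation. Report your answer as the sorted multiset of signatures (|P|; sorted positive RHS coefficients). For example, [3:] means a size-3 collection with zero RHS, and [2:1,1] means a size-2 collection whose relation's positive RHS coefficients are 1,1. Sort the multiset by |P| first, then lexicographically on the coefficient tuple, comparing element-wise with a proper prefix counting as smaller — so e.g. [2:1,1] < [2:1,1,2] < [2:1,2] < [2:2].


|primitive collections| = 9. Relations:

  P = {0,4}:  v_{0} + v_{4} = v_{3} — sig = [2:1]
  P = {4,6}:  v_{4} + v_{6} = v_{5} — sig = [2:1]
  P = {5,6}:  v_{5} + v_{6} = v_{2} — sig = [2:1]
  P = {3,6}:  v_{3} + v_{6} = v_{0} + v_{5} — sig = [2:1,1]
  P = {2,3}:  v_{2} + v_{3} = v_{0} + 2·v_{5} — sig = [2:1,2]
  P = {2,4}:  v_{2} + v_{4} = 2·v_{5} — sig = [2:2]
  P = {0,1,5}:  v_{0} + v_{1} + v_{5} = 0 — sig = [3:]
  P = {0,1,2}:  v_{0} + v_{1} + v_{2} = v_{6} — sig = [3:1]
  P = {1,3,5}:  v_{1} + v_{3} + v_{5} = v_{4} — sig = [3:1]

Hence PRS(X_Σ) =
    |P|=2: 6 collections, coeffs (1), (1), (1), (1,1), (1,2), (2)
    |P|=3: 3 collections, coeffs (), (1), (1)


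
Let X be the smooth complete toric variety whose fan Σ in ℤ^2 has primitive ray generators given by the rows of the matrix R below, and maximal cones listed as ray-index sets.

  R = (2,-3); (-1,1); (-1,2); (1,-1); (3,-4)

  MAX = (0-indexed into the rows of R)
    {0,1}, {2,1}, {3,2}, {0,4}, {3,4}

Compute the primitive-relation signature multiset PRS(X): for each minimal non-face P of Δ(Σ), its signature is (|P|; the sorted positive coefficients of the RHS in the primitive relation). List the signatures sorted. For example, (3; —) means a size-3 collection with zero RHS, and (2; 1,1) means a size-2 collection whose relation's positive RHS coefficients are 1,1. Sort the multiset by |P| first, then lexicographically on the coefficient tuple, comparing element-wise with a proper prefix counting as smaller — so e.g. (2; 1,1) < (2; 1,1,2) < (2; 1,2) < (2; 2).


5 collections generate NE(X_Σ); each relation:

  P={1,3}:  v_{1} + v_{3} = 0 ; sig = (2; —)
  P={0,2}:  v_{0} + v_{2} = v_{3} ; sig = (2; 1)
  P={0,3}:  v_{0} + v_{3} = v_{4} ; sig = (2; 1)
  P={1,4}:  v_{1} + v_{4} = v_{0} ; sig = (2; 1)
  P={2,4}:  v_{2} + v_{4} = 2·v_{3} ; sig = (2; 2)

Signatures (|P|; sorted positive RHS coefficients), sorted:
{ (2; —),  (2; 1) ×3,  (2; 2) }


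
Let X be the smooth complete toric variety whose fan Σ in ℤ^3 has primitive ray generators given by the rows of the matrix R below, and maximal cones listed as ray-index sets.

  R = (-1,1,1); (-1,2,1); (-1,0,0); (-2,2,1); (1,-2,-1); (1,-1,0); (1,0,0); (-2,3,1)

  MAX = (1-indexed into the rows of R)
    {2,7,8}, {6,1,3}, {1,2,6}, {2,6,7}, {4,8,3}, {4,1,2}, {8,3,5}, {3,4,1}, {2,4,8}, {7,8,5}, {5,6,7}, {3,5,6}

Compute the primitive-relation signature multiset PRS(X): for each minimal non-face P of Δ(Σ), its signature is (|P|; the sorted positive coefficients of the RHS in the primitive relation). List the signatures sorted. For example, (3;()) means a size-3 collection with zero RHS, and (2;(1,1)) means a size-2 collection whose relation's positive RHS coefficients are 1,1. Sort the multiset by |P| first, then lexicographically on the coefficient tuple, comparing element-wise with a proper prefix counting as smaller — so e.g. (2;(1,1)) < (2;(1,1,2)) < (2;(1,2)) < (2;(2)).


The 10 primitive collections of Σ (r=8, n=3):

  P = {2,5}:  v_{2} + v_{5} = 0  ⟹  sig = (2;())
  P = {3,7}:  v_{3} + v_{7} = 0  ⟹  sig = (2;())
  P = {2,3}:  v_{2} + v_{3} = v_{4}  ⟹  sig = (2;(1))
  P = {4,5}:  v_{4} + v_{5} = v_{3}  ⟹  sig = (2;(1))
  P = {4,6}:  v_{4} + v_{6} = v_{1}  ⟹  sig = (2;(1))
  P = {4,7}:  v_{4} + v_{7} = v_{2}  ⟹  sig = (2;(1))
  P = {6,8}:  v_{6} + v_{8} = v_{2}  ⟹  sig = (2;(1))
  P = {1,5}:  v_{1} + v_{5} = v_{3} + v_{6}  ⟹  sig = (2;(1,1))
  P = {1,7}:  v_{1} + v_{7} = v_{2} + v_{6}  ⟹  sig = (2;(1,1))
  P = {1,8}:  v_{1} + v_{8} = v_{2} + v_{4}  ⟹  sig = (2;(1,1))

so the primitive-relation signature multiset is
    (2;())
    (2;())
    (2;(1))
    (2;(1))
    (2;(1))
    (2;(1))
    (2;(1))
    (2;(1,1))
    (2;(1,1))
    (2;(1,1))


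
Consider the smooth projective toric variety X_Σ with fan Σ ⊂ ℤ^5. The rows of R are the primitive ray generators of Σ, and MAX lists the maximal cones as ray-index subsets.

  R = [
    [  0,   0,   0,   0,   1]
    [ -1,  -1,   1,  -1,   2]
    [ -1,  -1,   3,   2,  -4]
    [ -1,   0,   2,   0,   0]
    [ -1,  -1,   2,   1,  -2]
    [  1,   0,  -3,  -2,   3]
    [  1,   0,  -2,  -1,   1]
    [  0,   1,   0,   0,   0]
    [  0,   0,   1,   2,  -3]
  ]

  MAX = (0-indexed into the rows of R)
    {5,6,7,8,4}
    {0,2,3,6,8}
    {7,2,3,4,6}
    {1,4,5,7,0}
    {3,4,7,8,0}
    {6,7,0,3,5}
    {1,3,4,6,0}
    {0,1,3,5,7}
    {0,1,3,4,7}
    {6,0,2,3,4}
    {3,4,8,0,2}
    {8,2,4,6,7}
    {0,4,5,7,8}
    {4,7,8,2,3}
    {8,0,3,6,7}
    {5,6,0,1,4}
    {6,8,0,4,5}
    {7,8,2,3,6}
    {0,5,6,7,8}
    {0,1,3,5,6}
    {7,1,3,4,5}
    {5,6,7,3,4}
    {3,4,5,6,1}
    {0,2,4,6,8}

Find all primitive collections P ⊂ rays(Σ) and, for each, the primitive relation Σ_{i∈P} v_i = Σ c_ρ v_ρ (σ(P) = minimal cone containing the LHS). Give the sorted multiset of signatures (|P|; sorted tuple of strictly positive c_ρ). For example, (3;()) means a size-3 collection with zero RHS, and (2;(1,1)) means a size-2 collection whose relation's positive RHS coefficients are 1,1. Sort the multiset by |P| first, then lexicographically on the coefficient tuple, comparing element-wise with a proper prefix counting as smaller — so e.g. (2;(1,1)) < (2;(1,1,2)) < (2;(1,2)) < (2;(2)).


Primitive collections (9):

  {1,8}:  v_{1} + v_{8} = v_{0} + v_{4} — sig = (2;(1,1))
  {2,5}:  v_{2} + v_{5} = v_{4} + v_{6} — sig = (2;(1,1))
  {1,2}:  v_{1} + v_{2} = v_{0} + v_{3} + 2·v_{4} + v_{6} — sig = (2;(1,1,1,2))
  {3,5,8}:  v_{3} + v_{5} + v_{8} = 0 — sig = (3;())
  {0,2,7}:  v_{0} + v_{2} + v_{7} = v_{3} + v_{8} — sig = (3;(1,1))
  {1,6,7}:  v_{1} + v_{6} + v_{7} = v_{3} + v_{5} — sig = (3;(1,1))
  {0,4,6,7}:  v_{0} + v_{4} + v_{6} + v_{7} = 0 — sig = (4;())
  {0,3,4,5}:  v_{0} + v_{3} + v_{4} + v_{5} = v_{1} — sig = (4;(1))
  {3,4,6,8}:  v_{3} + v_{4} + v_{6} + v_{8} = v_{2} — sig = (4;(1))

Hence PRS(X_Σ) =
    |P|=2: 3 collections, coeffs (1,1), (1,1), (1,1,1,2)
    |P|=3: 3 collections, coeffs (), (1,1), (1,1)
    |P|=4: 3 collections, coeffs (), (1), (1)


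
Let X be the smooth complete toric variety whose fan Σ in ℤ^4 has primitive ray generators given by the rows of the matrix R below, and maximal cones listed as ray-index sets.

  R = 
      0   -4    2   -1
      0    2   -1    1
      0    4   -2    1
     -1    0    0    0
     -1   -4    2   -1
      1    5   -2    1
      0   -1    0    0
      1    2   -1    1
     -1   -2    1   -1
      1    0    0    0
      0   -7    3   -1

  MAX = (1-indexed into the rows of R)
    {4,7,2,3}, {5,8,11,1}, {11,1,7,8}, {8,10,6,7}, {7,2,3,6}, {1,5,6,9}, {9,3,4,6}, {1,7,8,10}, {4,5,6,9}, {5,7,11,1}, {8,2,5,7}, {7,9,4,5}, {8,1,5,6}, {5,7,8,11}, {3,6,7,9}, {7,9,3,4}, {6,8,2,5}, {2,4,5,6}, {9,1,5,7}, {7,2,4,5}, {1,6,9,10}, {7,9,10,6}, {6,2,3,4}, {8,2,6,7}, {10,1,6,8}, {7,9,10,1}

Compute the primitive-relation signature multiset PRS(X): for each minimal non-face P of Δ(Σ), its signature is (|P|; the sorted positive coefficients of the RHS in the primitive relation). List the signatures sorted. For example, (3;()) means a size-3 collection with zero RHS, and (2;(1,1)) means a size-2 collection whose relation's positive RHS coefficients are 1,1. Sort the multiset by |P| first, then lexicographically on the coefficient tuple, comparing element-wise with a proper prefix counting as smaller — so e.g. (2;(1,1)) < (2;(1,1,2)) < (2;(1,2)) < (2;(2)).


Δ(Σ) — 11 vertices, 22 min non-faces:

  {1,3}:  v_{1} + v_{3} = 0 — sig = (2;())
  {4,10}:  v_{4} + v_{10} = 0 — sig = (2;())
  {8,9}:  v_{8} + v_{9} = 0 — sig = (2;())
  {1,4}:  v_{1} + v_{4} = v_{5} — sig = (2;(1))
  {2,9}:  v_{2} + v_{9} = v_{4} — sig = (2;(1))
  {2,10}:  v_{2} + v_{10} = v_{8} — sig = (2;(1))
  {3,5}:  v_{3} + v_{5} = v_{4} — sig = (2;(1))
  {4,8}:  v_{4} + v_{8} = v_{2} — sig = (2;(1))
  {5,10}:  v_{5} + v_{10} = v_{1} — sig = (2;(1))
  {1,2}:  v_{1} + v_{2} = v_{5} + v_{8} — sig = (2;(1,1))
  {3,10}:  v_{3} + v_{10} = v_{6} + v_{7} — sig = (2;(1,1))
  {6,11}:  v_{6} + v_{11} = v_{1} + v_{8} — sig = (2;(1,1))
  {3,8}:  v_{3} + v_{8} = v_{2} + v_{6} + v_{7} — sig = (2;(1,1,1))
  {3,11}:  v_{3} + v_{11} = v_{5} + v_{7} + v_{8} — sig = (2;(1,1,1))
  {9,11}:  v_{9} + v_{11} = v_{1} + v_{5} + v_{7} — sig = (2;(1,1,1))
  {4,11}:  v_{4} + v_{11} = 2·v_{5} + v_{7} + v_{8} — sig = (2;(1,1,2))
  {10,11}:  v_{10} + v_{11} = 2·v_{1} + v_{7} + v_{8} — sig = (2;(1,1,2))
  {2,11}:  v_{2} + v_{11} = 2·v_{5} + v_{7} + 2·v_{8} — sig = (2;(1,2,2))
  {5,6,7}:  v_{5} + v_{6} + v_{7} = 0 — sig = (3;())
  {1,6,7}:  v_{1} + v_{6} + v_{7} = v_{10} — sig = (3;(1))
  {4,6,7}:  v_{4} + v_{6} + v_{7} = v_{3} — sig = (3;(1))
  {1,5,7,8}:  v_{1} + v_{5} + v_{7} + v_{8} = v_{11} — sig = (4;(1))

Sorted signature multiset PRS(X):
[(2;()), (2;()), (2;()), (2;(1)), (2;(1)), (2;(1)), (2;(1)), (2;(1)), (2;(1)), (2;(1,1)), (2;(1,1)), (2;(1,1)), (2;(1,1,1)), (2;(1,1,1)), (2;(1,1,1)), (2;(1,1,2)), (2;(1,1,2)), (2;(1,2,2)), (3;()), (3;(1)), (3;(1)), (4;(1))]


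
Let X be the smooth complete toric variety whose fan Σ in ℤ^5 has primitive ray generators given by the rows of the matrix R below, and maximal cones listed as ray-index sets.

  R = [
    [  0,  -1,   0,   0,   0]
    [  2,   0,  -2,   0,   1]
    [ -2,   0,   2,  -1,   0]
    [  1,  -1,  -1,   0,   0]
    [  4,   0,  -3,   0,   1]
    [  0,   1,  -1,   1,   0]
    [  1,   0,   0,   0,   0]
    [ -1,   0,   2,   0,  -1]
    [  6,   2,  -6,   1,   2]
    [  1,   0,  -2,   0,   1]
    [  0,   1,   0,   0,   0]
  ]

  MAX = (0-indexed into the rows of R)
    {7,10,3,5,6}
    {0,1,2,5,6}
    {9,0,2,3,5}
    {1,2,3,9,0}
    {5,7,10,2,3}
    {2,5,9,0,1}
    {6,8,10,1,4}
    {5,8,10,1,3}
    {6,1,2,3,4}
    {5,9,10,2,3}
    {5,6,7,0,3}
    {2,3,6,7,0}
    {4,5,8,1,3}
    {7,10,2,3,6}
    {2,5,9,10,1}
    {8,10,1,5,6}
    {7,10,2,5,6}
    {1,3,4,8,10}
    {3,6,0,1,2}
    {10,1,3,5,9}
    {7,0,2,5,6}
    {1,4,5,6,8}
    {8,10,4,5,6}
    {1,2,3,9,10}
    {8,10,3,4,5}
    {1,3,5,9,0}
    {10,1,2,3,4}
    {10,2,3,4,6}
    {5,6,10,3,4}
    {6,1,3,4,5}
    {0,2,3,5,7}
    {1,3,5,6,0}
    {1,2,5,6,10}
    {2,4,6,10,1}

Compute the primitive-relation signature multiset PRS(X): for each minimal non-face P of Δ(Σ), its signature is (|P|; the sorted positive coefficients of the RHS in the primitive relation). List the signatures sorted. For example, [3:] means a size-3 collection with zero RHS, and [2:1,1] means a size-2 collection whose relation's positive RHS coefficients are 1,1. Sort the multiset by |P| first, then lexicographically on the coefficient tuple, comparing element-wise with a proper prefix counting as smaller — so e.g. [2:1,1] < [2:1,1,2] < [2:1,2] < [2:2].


Minimal non-faces — 17 found among 11 rays, 34 max cones:

  P={0,10}:  v_{0} + v_{10} = 0 — sig = [2:]
  P={7,9}:  v_{7} + v_{9} = 0 — sig = [2:]
  P={1,7}:  v_{1} + v_{7} = v_{6} — sig = [2:1]
  P={6,9}:  v_{6} + v_{9} = v_{1} — sig = [2:1]
  P={0,4}:  v_{0} + v_{4} = v_{1} + v_{3} + v_{6} — sig = [2:1,1,1]
  P={0,8}:  v_{0} + v_{8} = v_{1} + v_{4} + v_{5} — sig = [2:1,1,1]
  P={7,8}:  v_{7} + v_{8} = v_{4} + v_{5} + v_{6} + v_{10} — sig = [2:1,1,1,1]
  P={4,7}:  v_{4} + v_{7} = v_{3} + 2·v_{6} + v_{10} — sig = [2:1,1,2]
  P={4,9}:  v_{4} + v_{9} = 2·v_{1} + v_{3} + v_{10} — sig = [2:1,1,2]
  P={8,9}:  v_{8} + v_{9} = 3·v_{1} + v_{3} + v_{5} + 2·v_{10} — sig = [2:1,1,2,3]
  P={2,8}:  v_{2} + v_{8} = 2·v_{1} + 2·v_{10} — sig = [2:2,2]
  P={2,4,5}:  v_{2} + v_{4} + v_{5} = v_{1} + v_{10} — sig = [3:1,1]
  P={3,6,8}:  v_{3} + v_{6} + v_{8} = 2·v_{4} + v_{5} — sig = [3:1,2]
  P={2,3,5,6}:  v_{2} + v_{3} + v_{5} + v_{6} = 0 — sig = [4:]
  P={1,2,3,5}:  v_{1} + v_{2} + v_{3} + v_{5} = v_{9} — sig = [4:1]
  P={1,3,6,10}:  v_{1} + v_{3} + v_{6} + v_{10} = v_{4} — sig = [4:1]
  P={1,4,5,10}:  v_{1} + v_{4} + v_{5} + v_{10} = v_{8} — sig = [4:1]

so the primitive-relation signature multiset is
    [2:]
    [2:]
    [2:1]
    [2:1]
    [2:1,1,1]
    [2:1,1,1]
    [2:1,1,1,1]
    [2:1,1,2]
    [2:1,1,2]
    [2:1,1,2,3]
    [2:2,2]
    [3:1,1]
    [3:1,2]
    [4:]
    [4:1]
    [4:1]
    [4:1]


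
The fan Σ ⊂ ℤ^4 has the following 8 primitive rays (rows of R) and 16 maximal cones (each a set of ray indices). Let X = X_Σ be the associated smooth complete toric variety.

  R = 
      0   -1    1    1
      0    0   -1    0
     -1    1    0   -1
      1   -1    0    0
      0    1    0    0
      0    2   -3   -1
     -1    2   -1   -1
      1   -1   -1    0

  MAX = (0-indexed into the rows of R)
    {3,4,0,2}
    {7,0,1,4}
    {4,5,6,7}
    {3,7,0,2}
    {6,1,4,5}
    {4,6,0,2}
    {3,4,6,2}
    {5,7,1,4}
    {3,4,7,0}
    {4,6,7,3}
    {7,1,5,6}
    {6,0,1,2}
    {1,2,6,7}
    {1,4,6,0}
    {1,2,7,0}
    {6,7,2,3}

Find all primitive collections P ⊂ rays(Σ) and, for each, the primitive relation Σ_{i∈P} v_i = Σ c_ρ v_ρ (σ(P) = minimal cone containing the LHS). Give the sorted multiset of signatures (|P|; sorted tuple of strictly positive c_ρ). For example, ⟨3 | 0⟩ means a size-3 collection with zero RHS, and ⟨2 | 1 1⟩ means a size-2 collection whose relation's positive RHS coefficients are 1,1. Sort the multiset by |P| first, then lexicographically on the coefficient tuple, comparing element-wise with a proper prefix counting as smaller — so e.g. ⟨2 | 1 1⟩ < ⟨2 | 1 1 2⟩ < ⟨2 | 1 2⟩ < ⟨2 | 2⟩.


Primitive collections (9):

  {1,3}:  v_{1} + v_{3} = v_{7}  ⟹  sig = ⟨2 | 1⟩
  {3,5}:  v_{3} + v_{5} = v_{4} + v_{6} + 2·v_{7}  ⟹  sig = ⟨2 | 1 1 2⟩
  {0,5}:  v_{0} + v_{5} = 2·v_{1} + v_{4}  ⟹  sig = ⟨2 | 1 2⟩
  {2,5}:  v_{2} + v_{5} = 2·v_{6} + v_{7}  ⟹  sig = ⟨2 | 1 2⟩
  {0,3,6}:  v_{0} + v_{3} + v_{6} = 0  ⟹  sig = ⟨3 | 0⟩
  {0,6,7}:  v_{0} + v_{6} + v_{7} = v_{1}  ⟹  sig = ⟨3 | 1⟩
  {1,2,4}:  v_{1} + v_{2} + v_{4} = v_{6}  ⟹  sig = ⟨3 | 1⟩
  {2,4,7}:  v_{2} + v_{4} + v_{7} = v_{3} + v_{6}  ⟹  sig = ⟨3 | 1 1⟩
  {1,4,6,7}:  v_{1} + v_{4} + v_{6} + v_{7} = v_{5}  ⟹  sig = ⟨4 | 1⟩

Sorted signature multiset PRS(X):
    ⟨2 | 1⟩
    ⟨2 | 1 1 2⟩
    ⟨2 | 1 2⟩
    ⟨2 | 1 2⟩
    ⟨3 | 0⟩
    ⟨3 | 1⟩
    ⟨3 | 1⟩
    ⟨3 | 1 1⟩
    ⟨4 | 1⟩


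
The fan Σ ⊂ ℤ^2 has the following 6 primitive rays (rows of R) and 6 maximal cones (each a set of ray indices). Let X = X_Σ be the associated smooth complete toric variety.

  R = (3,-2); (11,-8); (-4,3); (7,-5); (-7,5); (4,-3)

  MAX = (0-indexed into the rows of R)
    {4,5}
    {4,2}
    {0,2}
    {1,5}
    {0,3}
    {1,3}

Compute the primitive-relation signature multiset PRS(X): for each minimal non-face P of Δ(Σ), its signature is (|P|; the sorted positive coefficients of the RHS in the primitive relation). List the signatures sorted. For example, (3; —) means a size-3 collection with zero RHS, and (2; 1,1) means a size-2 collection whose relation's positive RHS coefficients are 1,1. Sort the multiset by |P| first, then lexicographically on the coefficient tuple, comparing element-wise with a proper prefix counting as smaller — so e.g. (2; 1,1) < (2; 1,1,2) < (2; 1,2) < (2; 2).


9 collections generate NE(X_Σ); each relation:

  {2,5}:  v_{2} + v_{5} = 0  →  sig = (2; —)
  {3,4}:  v_{3} + v_{4} = 0  →  sig = (2; —)
  {0,4}:  v_{0} + v_{4} = v_{2}  →  sig = (2; 1)
  {0,5}:  v_{0} + v_{5} = v_{3}  →  sig = (2; 1)
  {1,2}:  v_{1} + v_{2} = v_{3}  →  sig = (2; 1)
  {1,4}:  v_{1} + v_{4} = v_{5}  →  sig = (2; 1)
  {2,3}:  v_{2} + v_{3} = v_{0}  →  sig = (2; 1)
  {3,5}:  v_{3} + v_{5} = v_{1}  →  sig = (2; 1)
  {0,1}:  v_{0} + v_{1} = 2·v_{3}  →  sig = (2; 2)

Hence PRS(X_Σ) =
    |P|=2: 9 collections, coeffs (), (), (1), (1), (1), (1), (1), (1), (2)


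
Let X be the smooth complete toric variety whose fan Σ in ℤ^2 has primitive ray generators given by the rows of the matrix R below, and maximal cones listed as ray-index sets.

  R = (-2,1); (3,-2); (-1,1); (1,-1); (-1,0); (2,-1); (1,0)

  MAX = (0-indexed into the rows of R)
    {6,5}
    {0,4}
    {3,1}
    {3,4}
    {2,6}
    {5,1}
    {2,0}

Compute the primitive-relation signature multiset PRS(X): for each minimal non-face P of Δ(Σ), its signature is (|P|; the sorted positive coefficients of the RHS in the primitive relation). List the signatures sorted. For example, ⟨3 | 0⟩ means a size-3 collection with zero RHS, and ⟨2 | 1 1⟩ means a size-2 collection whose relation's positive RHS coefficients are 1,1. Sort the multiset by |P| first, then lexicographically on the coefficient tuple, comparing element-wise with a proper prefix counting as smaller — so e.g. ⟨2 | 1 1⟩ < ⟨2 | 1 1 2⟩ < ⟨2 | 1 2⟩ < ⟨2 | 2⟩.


Minimal non-faces — 14 found among 7 rays, 7 max cones:

  • {0,5}:  v_{0} + v_{5} = 0  →  sig = ⟨2 | 0⟩
  • {2,3}:  v_{2} + v_{3} = 0  →  sig = ⟨2 | 0⟩
  • {4,6}:  v_{4} + v_{6} = 0  →  sig = ⟨2 | 0⟩
  • {0,1}:  v_{0} + v_{1} = v_{3}  →  sig = ⟨2 | 1⟩
  • {0,3}:  v_{0} + v_{3} = v_{4}  →  sig = ⟨2 | 1⟩
  • {0,6}:  v_{0} + v_{6} = v_{2}  →  sig = ⟨2 | 1⟩
  • {1,2}:  v_{1} + v_{2} = v_{5}  →  sig = ⟨2 | 1⟩
  • {2,4}:  v_{2} + v_{4} = v_{0}  →  sig = ⟨2 | 1⟩
  • {2,5}:  v_{2} + v_{5} = v_{6}  →  sig = ⟨2 | 1⟩
  • {3,5}:  v_{3} + v_{5} = v_{1}  →  sig = ⟨2 | 1⟩
  • {3,6}:  v_{3} + v_{6} = v_{5}  →  sig = ⟨2 | 1⟩
  • {4,5}:  v_{4} + v_{5} = v_{3}  →  sig = ⟨2 | 1⟩
  • {1,4}:  v_{1} + v_{4} = 2·v_{3}  →  sig = ⟨2 | 2⟩
  • {1,6}:  v_{1} + v_{6} = 2·v_{5}  →  sig = ⟨2 | 2⟩

Signatures (|P|; sorted positive RHS coefficients), sorted:
    |P|=2: 14 collections, coeffs (), (), (), (1), (1), (1), (1), (1), (1), (1), (1), (1), (2), (2)


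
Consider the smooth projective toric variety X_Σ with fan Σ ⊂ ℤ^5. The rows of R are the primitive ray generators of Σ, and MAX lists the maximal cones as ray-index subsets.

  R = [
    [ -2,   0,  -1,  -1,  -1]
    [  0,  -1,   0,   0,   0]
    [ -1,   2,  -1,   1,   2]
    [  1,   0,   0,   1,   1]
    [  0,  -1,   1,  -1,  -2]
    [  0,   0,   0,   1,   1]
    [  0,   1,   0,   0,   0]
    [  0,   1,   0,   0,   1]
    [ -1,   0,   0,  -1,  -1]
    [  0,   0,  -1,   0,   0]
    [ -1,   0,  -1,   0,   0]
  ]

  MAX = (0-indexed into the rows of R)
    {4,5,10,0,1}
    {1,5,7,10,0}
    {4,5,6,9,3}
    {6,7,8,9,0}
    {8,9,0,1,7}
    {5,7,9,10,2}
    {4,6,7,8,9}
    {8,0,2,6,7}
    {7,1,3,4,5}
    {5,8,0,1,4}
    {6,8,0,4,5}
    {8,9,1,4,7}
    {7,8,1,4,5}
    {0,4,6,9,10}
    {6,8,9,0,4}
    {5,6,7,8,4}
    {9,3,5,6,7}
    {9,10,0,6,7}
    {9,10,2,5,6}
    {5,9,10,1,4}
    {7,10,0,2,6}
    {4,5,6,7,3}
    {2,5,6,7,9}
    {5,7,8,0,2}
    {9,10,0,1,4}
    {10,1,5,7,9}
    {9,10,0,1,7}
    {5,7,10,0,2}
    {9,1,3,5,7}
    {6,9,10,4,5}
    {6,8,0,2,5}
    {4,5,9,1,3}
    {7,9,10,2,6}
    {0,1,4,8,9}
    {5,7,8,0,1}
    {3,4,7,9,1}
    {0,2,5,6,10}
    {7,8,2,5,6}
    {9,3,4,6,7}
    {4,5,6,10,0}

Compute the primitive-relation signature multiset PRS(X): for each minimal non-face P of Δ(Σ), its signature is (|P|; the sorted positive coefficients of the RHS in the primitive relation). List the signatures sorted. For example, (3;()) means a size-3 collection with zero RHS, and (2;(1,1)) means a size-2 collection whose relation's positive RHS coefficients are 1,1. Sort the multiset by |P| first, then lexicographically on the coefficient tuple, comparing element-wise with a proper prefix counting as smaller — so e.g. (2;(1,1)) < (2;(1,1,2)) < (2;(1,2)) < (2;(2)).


17 minimal non-faces of Δ(Σ) (on 11 rays):

  {1,6}:  v_{1} + v_{6} = 0 ; sig = (2;())
  {3,8}:  v_{3} + v_{8} = 0 ; sig = (2;())
  {0,3}:  v_{0} + v_{3} = v_{10} ; sig = (2;(1))
  {8,10}:  v_{8} + v_{10} = v_{0} ; sig = (2;(1))
  {3,10}:  v_{3} + v_{10} = v_{5} + v_{9} ; sig = (2;(1,1))
  {1,2}:  v_{1} + v_{2} = v_{5} + v_{7} + v_{10} ; sig = (2;(1,1,1))
  {2,4}:  v_{2} + v_{4} = v_{5} + v_{6} + v_{8} ; sig = (2;(1,1,1))
  {2,3}:  v_{2} + v_{3} = 2·v_{5} + v_{6} + v_{7} + v_{9} ; sig = (2;(1,1,1,2))
  {4,7,10}:  v_{4} + v_{7} + v_{10} = v_{8} ; sig = (3;(1))
  {5,8,9}:  v_{5} + v_{8} + v_{9} = v_{10} ; sig = (3;(1))
  {2,8,9}:  v_{2} + v_{8} + v_{9} = v_{6} + v_{7} + 2·v_{10} ; sig = (3;(1,1,2))
  {0,2,9}:  v_{0} + v_{2} + v_{9} = v_{6} + v_{7} + 3·v_{10} ; sig = (3;(1,1,3))
  {0,4,7}:  v_{0} + v_{4} + v_{7} = 2·v_{8} ; sig = (3;(2))
  {0,5,9}:  v_{0} + v_{5} + v_{9} = 2·v_{10} ; sig = (3;(2))
  {4,5,7,9}:  v_{4} + v_{5} + v_{7} + v_{9} = 0 ; sig = (4;())
  {5,6,7,10}:  v_{5} + v_{6} + v_{7} + v_{10} = v_{2} ; sig = (4;(1))
  {0,5,6,7}:  v_{0} + v_{5} + v_{6} + v_{7} = v_{2} + v_{8} ; sig = (4;(1,1))

so the primitive-relation signature multiset is
{ (2;()) ×2,  (2;(1)) ×2,  (2;(1,1)),  (2;(1,1,1)) ×2,  (2;(1,1,1,2)),  (3;(1)) ×2,  (3;(1,1,2)),  (3;(1,1,3)),  (3;(2)) ×2,  (4;()),  (4;(1)),  (4;(1,1)) }


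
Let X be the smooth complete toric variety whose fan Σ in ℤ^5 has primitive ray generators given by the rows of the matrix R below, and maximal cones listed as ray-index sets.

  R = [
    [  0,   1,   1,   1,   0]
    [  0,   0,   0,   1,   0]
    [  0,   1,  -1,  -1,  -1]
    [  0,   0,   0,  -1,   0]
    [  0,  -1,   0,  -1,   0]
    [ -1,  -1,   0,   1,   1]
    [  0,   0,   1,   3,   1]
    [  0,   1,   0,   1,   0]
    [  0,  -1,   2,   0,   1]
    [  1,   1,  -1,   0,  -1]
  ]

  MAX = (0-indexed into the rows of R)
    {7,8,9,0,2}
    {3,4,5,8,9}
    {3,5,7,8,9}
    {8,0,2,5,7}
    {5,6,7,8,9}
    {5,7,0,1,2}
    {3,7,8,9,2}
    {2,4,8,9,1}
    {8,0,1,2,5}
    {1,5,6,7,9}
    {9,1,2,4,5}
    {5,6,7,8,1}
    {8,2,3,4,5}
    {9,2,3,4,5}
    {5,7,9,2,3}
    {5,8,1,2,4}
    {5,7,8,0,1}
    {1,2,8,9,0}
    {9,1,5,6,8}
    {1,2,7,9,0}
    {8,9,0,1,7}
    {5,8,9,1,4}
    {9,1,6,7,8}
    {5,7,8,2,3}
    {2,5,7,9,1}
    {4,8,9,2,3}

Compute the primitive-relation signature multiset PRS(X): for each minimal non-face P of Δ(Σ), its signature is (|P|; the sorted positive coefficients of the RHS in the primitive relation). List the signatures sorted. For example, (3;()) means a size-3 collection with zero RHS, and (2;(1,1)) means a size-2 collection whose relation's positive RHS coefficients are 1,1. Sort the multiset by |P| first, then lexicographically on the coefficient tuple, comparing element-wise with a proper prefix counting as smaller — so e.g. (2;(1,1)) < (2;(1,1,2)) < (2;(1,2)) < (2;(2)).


|primitive collections| = 12. Relations:

  P = {1,3}:  v_{1} + v_{3} = 0  ⇒ sig = (2;())
  P = {4,7}:  v_{4} + v_{7} = 0  ⇒ sig = (2;())
  P = {2,6}:  v_{2} + v_{6} = v_{1} + v_{7}  ⇒ sig = (2;(1,1))
  P = {0,3}:  v_{0} + v_{3} = v_{2} + v_{7} + v_{8}  ⇒ sig = (2;(1,1,1))
  P = {0,4}:  v_{0} + v_{4} = v_{1} + v_{2} + v_{8}  ⇒ sig = (2;(1,1,1))
  P = {3,6}:  v_{3} + v_{6} = v_{5} + v_{7} + v_{8} + v_{9}  ⇒ sig = (2;(1,1,1,1))
  P = {4,6}:  v_{4} + v_{6} = v_{1} + v_{5} + v_{8} + v_{9}  ⇒ sig = (2;(1,1,1,1))
  P = {0,6}:  v_{0} + v_{6} = 2·v_{1} + 2·v_{7} + v_{8}  ⇒ sig = (2;(1,2,2))
  P = {0,5,9}:  v_{0} + v_{5} + v_{9} = v_{1} + v_{7}  ⇒ sig = (3;(1,1))
  P = {2,5,8,9}:  v_{2} + v_{5} + v_{8} + v_{9} = 0  ⇒ sig = (4;())
  P = {1,2,7,8}:  v_{1} + v_{2} + v_{7} + v_{8} = v_{0}  ⇒ sig = (4;(1))
  P = {1,5,7,8,9}:  v_{1} + v_{5} + v_{7} + v_{8} + v_{9} = v_{6}  ⇒ sig = (5;(1))

Hence PRS(X_Σ) =
{ (2;()) ×2,  (2;(1,1)),  (2;(1,1,1)) ×2,  (2;(1,1,1,1)) ×2,  (2;(1,2,2)),  (3;(1,1)),  (4;()),  (4;(1)),  (5;(1)) }


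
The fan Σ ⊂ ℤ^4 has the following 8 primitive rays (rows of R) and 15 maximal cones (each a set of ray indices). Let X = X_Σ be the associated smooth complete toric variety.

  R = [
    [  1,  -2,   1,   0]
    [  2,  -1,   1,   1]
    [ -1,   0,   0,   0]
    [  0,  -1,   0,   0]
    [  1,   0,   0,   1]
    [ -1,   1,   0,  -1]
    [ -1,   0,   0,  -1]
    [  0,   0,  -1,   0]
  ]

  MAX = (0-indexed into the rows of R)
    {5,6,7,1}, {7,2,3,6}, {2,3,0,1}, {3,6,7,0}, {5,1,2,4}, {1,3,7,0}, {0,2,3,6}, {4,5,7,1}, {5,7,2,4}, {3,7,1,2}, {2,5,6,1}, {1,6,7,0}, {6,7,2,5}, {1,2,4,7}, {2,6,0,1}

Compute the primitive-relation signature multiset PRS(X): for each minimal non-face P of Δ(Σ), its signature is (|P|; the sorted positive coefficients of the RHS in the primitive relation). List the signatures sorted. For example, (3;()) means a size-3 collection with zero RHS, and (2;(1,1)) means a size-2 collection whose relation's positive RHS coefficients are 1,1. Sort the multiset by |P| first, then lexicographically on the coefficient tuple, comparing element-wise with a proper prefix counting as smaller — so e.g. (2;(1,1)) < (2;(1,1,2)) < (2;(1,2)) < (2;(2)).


Primitive collections (9):

  P={4,6}:  v_{4} + v_{6} = 0 — sig = (2;())
  P={3,5}:  v_{3} + v_{5} = v_{6} — sig = (2;(1))
  P={0,4}:  v_{0} + v_{4} = v_{1} + v_{3} — sig = (2;(1,1))
  P={3,4}:  v_{3} + v_{4} = v_{1} + v_{2} + v_{7} — sig = (2;(1,1,1))
  P={0,5}:  v_{0} + v_{5} = v_{1} + 2·v_{6} — sig = (2;(1,2))
  P={1,3,6}:  v_{1} + v_{3} + v_{6} = v_{0} — sig = (3;(1))
  P={0,2,7}:  v_{0} + v_{2} + v_{7} = 2·v_{3} — sig = (3;(2))
  P={1,2,5,7}:  v_{1} + v_{2} + v_{5} + v_{7} = 0 — sig = (4;())
  P={1,2,6,7}:  v_{1} + v_{2} + v_{6} + v_{7} = v_{3} — sig = (4;(1))

Sorted signature multiset PRS(X):
    (2;())
    (2;(1))
    (2;(1,1))
    (2;(1,1,1))
    (2;(1,2))
    (3;(1))
    (3;(2))
    (4;())
    (4;(1))


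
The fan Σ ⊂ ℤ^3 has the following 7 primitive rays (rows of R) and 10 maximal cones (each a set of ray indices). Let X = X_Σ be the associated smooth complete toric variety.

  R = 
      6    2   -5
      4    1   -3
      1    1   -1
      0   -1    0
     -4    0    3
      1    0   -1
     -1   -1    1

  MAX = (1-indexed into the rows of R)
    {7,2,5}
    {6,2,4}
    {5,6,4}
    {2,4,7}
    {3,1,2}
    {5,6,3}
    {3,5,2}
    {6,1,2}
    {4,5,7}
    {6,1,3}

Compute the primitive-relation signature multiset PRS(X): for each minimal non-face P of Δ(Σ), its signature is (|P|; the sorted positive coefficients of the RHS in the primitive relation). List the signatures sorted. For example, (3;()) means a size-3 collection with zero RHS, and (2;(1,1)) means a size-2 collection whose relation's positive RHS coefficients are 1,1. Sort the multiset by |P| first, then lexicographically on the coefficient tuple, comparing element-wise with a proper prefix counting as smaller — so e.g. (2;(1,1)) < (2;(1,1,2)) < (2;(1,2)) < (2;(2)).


Primitive collections (9):

  P={3,7}:  v_{3} + v_{7} = 0 — sig = (2;())
  P={3,4}:  v_{3} + v_{4} = v_{6} — sig = (2;(1))
  P={6,7}:  v_{6} + v_{7} = v_{4} — sig = (2;(1))
  P={1,7}:  v_{1} + v_{7} = v_{2} + v_{6} — sig = (2;(1,1))
  P={1,4}:  v_{1} + v_{4} = v_{2} + 2·v_{6} — sig = (2;(1,2))
  P={1,5}:  v_{1} + v_{5} = 2·v_{3} — sig = (2;(2))
  P={2,4,5}:  v_{2} + v_{4} + v_{5} = 0 — sig = (3;())
  P={2,3,6}:  v_{2} + v_{3} + v_{6} = v_{1} — sig = (3;(1))
  P={2,5,6}:  v_{2} + v_{5} + v_{6} = v_{3} — sig = (3;(1))

Hence PRS(X_Σ) =
[(2;()), (2;(1)), (2;(1)), (2;(1,1)), (2;(1,2)), (2;(2)), (3;()), (3;(1)), (3;(1))]


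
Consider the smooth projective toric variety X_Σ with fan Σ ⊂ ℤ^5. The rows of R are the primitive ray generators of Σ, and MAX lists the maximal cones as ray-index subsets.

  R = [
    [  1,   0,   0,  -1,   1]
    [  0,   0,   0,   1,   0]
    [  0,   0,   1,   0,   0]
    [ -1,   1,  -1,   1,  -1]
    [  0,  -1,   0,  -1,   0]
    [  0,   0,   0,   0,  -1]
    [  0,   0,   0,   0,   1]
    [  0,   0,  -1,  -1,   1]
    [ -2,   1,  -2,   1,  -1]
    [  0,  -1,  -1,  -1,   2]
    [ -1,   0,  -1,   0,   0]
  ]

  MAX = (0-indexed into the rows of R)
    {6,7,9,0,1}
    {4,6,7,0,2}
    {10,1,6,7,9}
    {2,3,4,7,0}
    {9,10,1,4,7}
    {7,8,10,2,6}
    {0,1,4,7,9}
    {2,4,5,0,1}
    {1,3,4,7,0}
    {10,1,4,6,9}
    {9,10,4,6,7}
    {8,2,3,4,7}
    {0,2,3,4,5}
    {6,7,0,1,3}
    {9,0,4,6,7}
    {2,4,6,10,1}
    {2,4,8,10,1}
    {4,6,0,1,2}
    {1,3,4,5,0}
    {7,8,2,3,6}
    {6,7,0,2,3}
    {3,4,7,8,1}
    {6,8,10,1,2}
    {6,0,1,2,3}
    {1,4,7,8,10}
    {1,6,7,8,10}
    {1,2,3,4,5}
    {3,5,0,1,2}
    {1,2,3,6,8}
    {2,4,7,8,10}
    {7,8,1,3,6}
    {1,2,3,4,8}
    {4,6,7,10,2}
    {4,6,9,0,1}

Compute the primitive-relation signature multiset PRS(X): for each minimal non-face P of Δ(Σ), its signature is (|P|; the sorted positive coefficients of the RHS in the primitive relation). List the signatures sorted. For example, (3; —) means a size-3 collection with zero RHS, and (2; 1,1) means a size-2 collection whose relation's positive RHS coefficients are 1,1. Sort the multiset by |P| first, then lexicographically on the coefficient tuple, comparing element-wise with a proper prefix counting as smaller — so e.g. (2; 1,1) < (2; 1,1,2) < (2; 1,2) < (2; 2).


Σ has 16 primitive collections:

  P={5,6}:  v_{5} + v_{6} = 0 ; sig = (2; —)
  P={0,10}:  v_{0} + v_{10} = v_{7} ; sig = (2; 1)
  P={3,10}:  v_{3} + v_{10} = v_{8} ; sig = (2; 1)
  P={0,8}:  v_{0} + v_{8} = v_{3} + v_{7} ; sig = (2; 1,1)
  P={5,10}:  v_{5} + v_{10} = v_{3} + v_{4} ; sig = (2; 1,1)
  P={3,9}:  v_{3} + v_{9} = v_{1} + v_{7} + v_{10} ; sig = (2; 1,1,1)
  P={5,7}:  v_{5} + v_{7} = v_{0} + v_{3} + v_{4} ; sig = (2; 1,1,1)
  P={5,9}:  v_{5} + v_{9} = v_{1} + v_{4} + v_{7} ; sig = (2; 1,1,1)
  P={8,9}:  v_{8} + v_{9} = v_{1} + v_{7} + 2·v_{10} ; sig = (2; 1,1,2)
  P={2,9}:  v_{2} + v_{9} = v_{4} + 2·v_{6} ; sig = (2; 1,2)
  P={5,8}:  v_{5} + v_{8} = 2·v_{3} + v_{4} ; sig = (2; 1,2)
  P={1,2,7}:  v_{1} + v_{2} + v_{7} = v_{6} ; sig = (3; 1)
  P={3,4,6}:  v_{3} + v_{4} + v_{6} = v_{10} ; sig = (3; 1)
  P={4,6,8}:  v_{4} + v_{6} + v_{8} = 2·v_{10} ; sig = (3; 2)
  P={1,4,6,7}:  v_{1} + v_{4} + v_{6} + v_{7} = v_{9} ; sig = (4; 1)
  P={0,1,2,3,4}:  v_{0} + v_{1} + v_{2} + v_{3} + v_{4} = 0 ; sig = (5; —)

so the primitive-relation signature multiset is
    (2; —)
    (2; 1)
    (2; 1)
    (2; 1,1)
    (2; 1,1)
    (2; 1,1,1)
    (2; 1,1,1)
    (2; 1,1,1)
    (2; 1,1,2)
    (2; 1,2)
    (2; 1,2)
    (3; 1)
    (3; 1)
    (3; 2)
    (4; 1)
    (5; —)


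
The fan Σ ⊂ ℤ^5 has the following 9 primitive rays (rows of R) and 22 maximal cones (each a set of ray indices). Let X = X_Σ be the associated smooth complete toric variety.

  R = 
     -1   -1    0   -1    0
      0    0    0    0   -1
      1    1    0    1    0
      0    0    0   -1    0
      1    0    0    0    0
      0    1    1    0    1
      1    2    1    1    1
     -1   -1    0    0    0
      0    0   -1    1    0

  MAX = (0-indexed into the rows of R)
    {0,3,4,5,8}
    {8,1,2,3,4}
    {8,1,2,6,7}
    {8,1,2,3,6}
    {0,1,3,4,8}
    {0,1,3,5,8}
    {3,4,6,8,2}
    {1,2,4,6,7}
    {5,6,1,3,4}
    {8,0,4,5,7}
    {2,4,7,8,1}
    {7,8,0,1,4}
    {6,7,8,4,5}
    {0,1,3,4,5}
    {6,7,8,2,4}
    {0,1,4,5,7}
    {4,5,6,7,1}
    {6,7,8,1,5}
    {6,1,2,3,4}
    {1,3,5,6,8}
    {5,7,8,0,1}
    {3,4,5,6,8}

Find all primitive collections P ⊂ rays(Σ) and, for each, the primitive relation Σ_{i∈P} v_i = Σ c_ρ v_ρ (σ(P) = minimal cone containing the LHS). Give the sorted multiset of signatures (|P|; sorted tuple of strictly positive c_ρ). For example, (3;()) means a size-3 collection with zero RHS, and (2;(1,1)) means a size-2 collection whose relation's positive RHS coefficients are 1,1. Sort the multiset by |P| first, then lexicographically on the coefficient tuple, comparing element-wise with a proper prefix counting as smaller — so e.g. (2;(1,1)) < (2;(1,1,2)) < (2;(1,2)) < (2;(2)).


Σ has 6 primitive collections:

  • {0,2}:  v_{0} + v_{2} = 0  ⇒ sig = (2;())
  • {0,6}:  v_{0} + v_{6} = v_{5}  ⇒ sig = (2;(1))
  • {2,5}:  v_{2} + v_{5} = v_{6}  ⇒ sig = (2;(1))
  • {3,7}:  v_{3} + v_{7} = v_{0}  ⇒ sig = (2;(1))
  • {1,4,5,8}:  v_{1} + v_{4} + v_{5} + v_{8} = v_{2}  ⇒ sig = (4;(1))
  • {1,4,6,8}:  v_{1} + v_{4} + v_{6} + v_{8} = 2·v_{2}  ⇒ sig = (4;(2))

Hence PRS(X_Σ) =
    |P|=2: 4 collections, coeffs (), (1), (1), (1)
    |P|=4: 2 collections, coeffs (1), (2)


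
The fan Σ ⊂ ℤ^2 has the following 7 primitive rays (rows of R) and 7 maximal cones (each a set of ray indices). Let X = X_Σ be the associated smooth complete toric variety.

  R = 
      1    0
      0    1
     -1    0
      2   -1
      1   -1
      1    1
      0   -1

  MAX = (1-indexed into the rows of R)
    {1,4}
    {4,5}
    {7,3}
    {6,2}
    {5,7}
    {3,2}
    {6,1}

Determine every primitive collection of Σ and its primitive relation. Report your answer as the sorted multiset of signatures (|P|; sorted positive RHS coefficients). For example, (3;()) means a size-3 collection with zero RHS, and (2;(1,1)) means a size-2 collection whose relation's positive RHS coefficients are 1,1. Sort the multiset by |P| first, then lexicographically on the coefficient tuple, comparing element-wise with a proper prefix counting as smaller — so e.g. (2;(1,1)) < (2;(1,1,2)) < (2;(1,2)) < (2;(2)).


Minimal non-faces — 14 found among 7 rays, 7 max cones:

  P={1,3}:  v_{1} + v_{3} = 0 — sig = (2;())
  P={2,7}:  v_{2} + v_{7} = 0 — sig = (2;())
  P={1,2}:  v_{1} + v_{2} = v_{6} — sig = (2;(1))
  P={1,5}:  v_{1} + v_{5} = v_{4} — sig = (2;(1))
  P={1,7}:  v_{1} + v_{7} = v_{5} — sig = (2;(1))
  P={2,5}:  v_{2} + v_{5} = v_{1} — sig = (2;(1))
  P={3,4}:  v_{3} + v_{4} = v_{5} — sig = (2;(1))
  P={3,5}:  v_{3} + v_{5} = v_{7} — sig = (2;(1))
  P={3,6}:  v_{3} + v_{6} = v_{2} — sig = (2;(1))
  P={6,7}:  v_{6} + v_{7} = v_{1} — sig = (2;(1))
  P={2,4}:  v_{2} + v_{4} = 2·v_{1} — sig = (2;(2))
  P={4,7}:  v_{4} + v_{7} = 2·v_{5} — sig = (2;(2))
  P={5,6}:  v_{5} + v_{6} = 2·v_{1} — sig = (2;(2))
  P={4,6}:  v_{4} + v_{6} = 3·v_{1} — sig = (2;(3))

Hence PRS(X_Σ) =
    |P|=2: 14 collections, coeffs (), (), (1), (1), (1), (1), (1), (1), (1), (1), (2), (2), (2), (3)


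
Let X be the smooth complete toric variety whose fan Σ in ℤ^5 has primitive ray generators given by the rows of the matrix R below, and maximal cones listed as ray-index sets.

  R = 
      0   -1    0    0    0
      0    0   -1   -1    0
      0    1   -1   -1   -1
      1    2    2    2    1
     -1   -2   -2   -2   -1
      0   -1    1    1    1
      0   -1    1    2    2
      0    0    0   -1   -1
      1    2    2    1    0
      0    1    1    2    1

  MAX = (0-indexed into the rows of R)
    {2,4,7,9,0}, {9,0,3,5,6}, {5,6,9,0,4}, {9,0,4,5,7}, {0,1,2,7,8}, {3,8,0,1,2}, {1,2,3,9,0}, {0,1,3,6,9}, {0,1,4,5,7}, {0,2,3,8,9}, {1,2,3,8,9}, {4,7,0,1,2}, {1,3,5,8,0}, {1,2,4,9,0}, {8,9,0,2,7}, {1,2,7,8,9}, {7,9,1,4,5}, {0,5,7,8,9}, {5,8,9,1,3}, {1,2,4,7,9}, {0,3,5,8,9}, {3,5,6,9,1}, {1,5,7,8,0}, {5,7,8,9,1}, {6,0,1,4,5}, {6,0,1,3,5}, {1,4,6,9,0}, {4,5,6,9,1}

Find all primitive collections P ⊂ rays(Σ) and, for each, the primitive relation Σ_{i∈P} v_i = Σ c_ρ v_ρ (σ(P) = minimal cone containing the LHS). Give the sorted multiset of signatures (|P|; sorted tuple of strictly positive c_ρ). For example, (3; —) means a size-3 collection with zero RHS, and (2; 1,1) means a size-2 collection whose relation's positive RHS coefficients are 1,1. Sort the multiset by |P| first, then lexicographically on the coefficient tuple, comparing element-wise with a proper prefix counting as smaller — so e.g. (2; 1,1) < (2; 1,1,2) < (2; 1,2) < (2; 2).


Δ(Σ) — 10 vertices, 10 min non-faces:

  • {2,5}:  v_{2} + v_{5} = 0  ⟹  sig = (2; —)
  • {3,4}:  v_{3} + v_{4} = 0  ⟹  sig = (2; —)
  • {3,7}:  v_{3} + v_{7} = v_{8}  ⟹  sig = (2; 1)
  • {4,8}:  v_{4} + v_{8} = v_{7}  ⟹  sig = (2; 1)
  • {6,7}:  v_{6} + v_{7} = v_{5}  ⟹  sig = (2; 1)
  • {6,8}:  v_{6} + v_{8} = v_{3} + v_{5}  ⟹  sig = (2; 1,1)
  • {2,6}:  v_{2} + v_{6} = v_{0} + v_{1} + v_{9}  ⟹  sig = (2; 1,1,1)
  • {0,1,7,9}:  v_{0} + v_{1} + v_{7} + v_{9} = 0  ⟹  sig = (4; —)
  • {0,1,5,9}:  v_{0} + v_{1} + v_{5} + v_{9} = v_{6}  ⟹  sig = (4; 1)
  • {0,1,8,9}:  v_{0} + v_{1} + v_{8} + v_{9} = v_{3}  ⟹  sig = (4; 1)

Signatures (|P|; sorted positive RHS coefficients), sorted:
{ (2; —) ×2,  (2; 1) ×3,  (2; 1,1),  (2; 1,1,1),  (4; —),  (4; 1) ×2 }


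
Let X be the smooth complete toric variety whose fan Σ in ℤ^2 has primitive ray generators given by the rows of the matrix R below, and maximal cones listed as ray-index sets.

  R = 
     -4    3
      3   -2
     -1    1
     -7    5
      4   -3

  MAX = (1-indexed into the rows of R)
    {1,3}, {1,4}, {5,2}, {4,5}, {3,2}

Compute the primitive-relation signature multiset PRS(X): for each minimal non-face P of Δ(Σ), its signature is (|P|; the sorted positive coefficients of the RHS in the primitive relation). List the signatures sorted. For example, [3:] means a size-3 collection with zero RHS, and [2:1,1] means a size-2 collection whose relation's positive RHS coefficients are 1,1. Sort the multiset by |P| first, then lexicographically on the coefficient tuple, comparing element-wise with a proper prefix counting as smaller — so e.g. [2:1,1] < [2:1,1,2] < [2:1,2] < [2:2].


Δ(Σ) — 5 vertices, 5 min non-faces:

  P = {1,5}:  v_{1} + v_{5} = 0 ; sig = [2:]
  P = {1,2}:  v_{1} + v_{2} = v_{3} ; sig = [2:1]
  P = {2,4}:  v_{2} + v_{4} = v_{1} ; sig = [2:1]
  P = {3,5}:  v_{3} + v_{5} = v_{2} ; sig = [2:1]
  P = {3,4}:  v_{3} + v_{4} = 2·v_{1} ; sig = [2:2]

Sorted signature multiset PRS(X):
{ [2:],  [2:1] ×3,  [2:2] }


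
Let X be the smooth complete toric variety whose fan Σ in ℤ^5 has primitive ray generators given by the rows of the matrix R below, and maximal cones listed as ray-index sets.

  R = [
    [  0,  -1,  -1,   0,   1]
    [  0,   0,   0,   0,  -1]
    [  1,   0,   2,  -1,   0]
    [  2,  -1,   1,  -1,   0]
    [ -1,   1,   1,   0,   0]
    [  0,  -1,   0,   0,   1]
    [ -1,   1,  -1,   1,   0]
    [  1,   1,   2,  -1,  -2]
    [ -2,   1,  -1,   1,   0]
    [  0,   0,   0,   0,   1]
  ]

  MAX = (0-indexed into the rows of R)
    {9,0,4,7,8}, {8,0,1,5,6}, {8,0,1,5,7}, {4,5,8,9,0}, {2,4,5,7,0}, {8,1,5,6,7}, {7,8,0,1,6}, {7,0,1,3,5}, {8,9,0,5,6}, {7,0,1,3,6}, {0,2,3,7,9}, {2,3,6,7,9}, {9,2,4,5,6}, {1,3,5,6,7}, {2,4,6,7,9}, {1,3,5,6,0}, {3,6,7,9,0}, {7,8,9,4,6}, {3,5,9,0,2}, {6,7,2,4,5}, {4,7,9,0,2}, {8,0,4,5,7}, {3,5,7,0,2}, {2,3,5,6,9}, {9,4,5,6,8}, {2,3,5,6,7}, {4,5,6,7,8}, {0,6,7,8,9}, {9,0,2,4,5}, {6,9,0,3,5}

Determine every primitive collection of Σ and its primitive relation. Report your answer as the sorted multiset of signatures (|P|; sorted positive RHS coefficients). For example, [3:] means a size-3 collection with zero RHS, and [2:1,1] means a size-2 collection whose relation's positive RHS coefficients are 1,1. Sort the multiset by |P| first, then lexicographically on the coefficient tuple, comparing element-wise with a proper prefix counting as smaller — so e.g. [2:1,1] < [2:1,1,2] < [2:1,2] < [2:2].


|primitive collections| = 10. Relations:

  • {1,9}:  v_{1} + v_{9} = 0  so sig = [2:]
  • {3,8}:  v_{3} + v_{8} = 0  so sig = [2:]
  • {2,8}:  v_{2} + v_{8} = v_{4}  so sig = [2:1]
  • {3,4}:  v_{3} + v_{4} = v_{2}  so sig = [2:1]
  • {1,2}:  v_{1} + v_{2} = v_{5} + v_{7}  so sig = [2:1,1]
  • {1,4}:  v_{1} + v_{4} = v_{5} + v_{7} + v_{8}  so sig = [2:1,1,1]
  • {0,2,6}:  v_{0} + v_{2} + v_{6} = v_{9}  so sig = [3:1]
  • {5,7,9}:  v_{5} + v_{7} + v_{9} = v_{2}  so sig = [3:1]
  • {0,4,6}:  v_{0} + v_{4} + v_{6} = v_{8} + v_{9}  so sig = [3:1,1]
  • {0,5,6,7}:  v_{0} + v_{5} + v_{6} + v_{7} = 0  so sig = [4:]

Signatures (|P|; sorted positive RHS coefficients), sorted:
    |P|=2: 6 collections, coeffs (), (), (1), (1), (1,1), (1,1,1)
    |P|=3: 3 collections, coeffs (1), (1), (1,1)
    |P|=4: 1 collection, coeffs ()
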